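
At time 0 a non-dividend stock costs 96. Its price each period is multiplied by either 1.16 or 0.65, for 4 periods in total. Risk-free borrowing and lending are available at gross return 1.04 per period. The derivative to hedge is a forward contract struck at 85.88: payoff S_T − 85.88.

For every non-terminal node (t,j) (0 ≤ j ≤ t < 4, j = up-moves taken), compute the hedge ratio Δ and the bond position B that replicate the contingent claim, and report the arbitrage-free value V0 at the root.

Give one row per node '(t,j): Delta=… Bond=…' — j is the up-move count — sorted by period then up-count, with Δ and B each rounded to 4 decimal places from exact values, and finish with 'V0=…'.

Risk-neutral probability p* = (R−d)/(u−d) = (1.04−0.65)/(1.16−0.65) = 0.7647.
Terminal values V(4,·): V(4,0)=-68.7434, V(4,1)=-55.2978, V(4,2)=-31.3025, V(4,3)=11.5199, V(4,4)=87.9414
  t=3,j=0: stock 26.3640 → up 30.5822 (V=-55.2978), down 17.1366 (V=-68.7434). Price -56.2129; hedge Δ=1.0000, bond B=-82.5769.
  t=3,j=1: stock 47.0496 → up 54.5775 (V=-31.3025), down 30.5822 (V=-55.2978). Price -35.5273; hedge Δ=1.0000, bond B=-82.5769.
  t=3,j=2: stock 83.9654 → up 97.3999 (V=11.5199), down 54.5775 (V=-31.3025). Price 1.3885; hedge Δ=1.0000, bond B=-82.5769.
  t=3,j=3: stock 149.8460 → up 173.8214 (V=87.9414), down 97.3999 (V=11.5199). Price 67.2691; hedge Δ=1.0000, bond B=-82.5769.
  t=2,j=0: stock 40.5600 → up 47.0496 (V=-35.5273), down 26.3640 (V=-56.2129). Price -38.8409; hedge Δ=1.0000, bond B=-79.4009.
  t=2,j=1: stock 72.3840 → up 83.9654 (V=1.3885), down 47.0496 (V=-35.5273). Price -7.0169; hedge Δ=1.0000, bond B=-79.4009.
  t=2,j=2: stock 129.1776 → up 149.8460 (V=67.2691), down 83.9654 (V=1.3885). Price 49.7767; hedge Δ=1.0000, bond B=-79.4009.
  t=1,j=0: stock 62.4000 → up 72.3840 (V=-7.0169), down 40.5600 (V=-38.8409). Price -13.9470; hedge Δ=1.0000, bond B=-76.3470.
  t=1,j=1: stock 111.3600 → up 129.1776 (V=49.7767), down 72.3840 (V=-7.0169). Price 35.0130; hedge Δ=1.0000, bond B=-76.3470.
  t=0,j=0: stock 96.0000 → up 111.3600 (V=35.0130), down 62.4000 (V=-13.9470). Price 22.5894; hedge Δ=1.0000, bond B=-73.4106.
Root portfolio cost Δ·96+B reproduces V0=22.5894.

(0,0): Delta=1.0000 Bond=-73.4106
(1,0): Delta=1.0000 Bond=-76.3470
(1,1): Delta=1.0000 Bond=-76.3470
(2,0): Delta=1.0000 Bond=-79.4009
(2,1): Delta=1.0000 Bond=-79.4009
(2,2): Delta=1.0000 Bond=-79.4009
(3,0): Delta=1.0000 Bond=-82.5769
(3,1): Delta=1.0000 Bond=-82.5769
(3,2): Delta=1.0000 Bond=-82.5769
(3,3): Delta=1.0000 Bond=-82.5769
V0=22.5894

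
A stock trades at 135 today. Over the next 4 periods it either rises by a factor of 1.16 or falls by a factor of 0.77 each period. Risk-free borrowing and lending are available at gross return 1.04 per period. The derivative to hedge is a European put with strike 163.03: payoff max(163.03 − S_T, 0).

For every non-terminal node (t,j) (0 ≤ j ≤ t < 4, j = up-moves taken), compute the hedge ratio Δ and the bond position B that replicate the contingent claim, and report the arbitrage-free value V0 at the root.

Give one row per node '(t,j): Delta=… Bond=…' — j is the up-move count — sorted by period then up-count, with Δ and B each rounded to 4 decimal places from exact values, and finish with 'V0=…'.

The replicating-portfolio and risk-neutral prices coincide; use p* = (1.04−0.77)/(1.16−0.77) = 0.6923 for the latter.
At expiry t=4: V(4,0)=115.5734, V(4,1)=91.5369, V(4,2)=55.3262, V(4,3)=0.7749, V(4,4)=0.0000
  t=3,j=0: stock 61.6320 → up 71.4931 (V=91.5369), down 47.4566 (V=115.5734). Price 95.1277; hedge Δ=-1.0000, bond B=156.7596.
  t=3,j=1: stock 92.8481 → up 107.7038 (V=55.3262), down 71.4931 (V=91.5369). Price 63.9115; hedge Δ=-1.0000, bond B=156.7596.
  t=3,j=2: stock 139.8751 → up 162.2551 (V=0.7749), down 107.7038 (V=55.3262). Price 16.8845; hedge Δ=-1.0000, bond B=156.7596.
  t=3,j=3: stock 210.7210 → up 244.4363 (V=0.0000), down 162.2551 (V=0.7749). Price 0.2292; hedge Δ=-0.0094, bond B=2.2161.
  t=2,j=0: stock 80.0415 → up 92.8481 (V=63.9115), down 61.6320 (V=95.1277). Price 70.6889; hedge Δ=-1.0000, bond B=150.7304.
  t=2,j=1: stock 120.5820 → up 139.8751 (V=16.8845), down 92.8481 (V=63.9115). Price 30.1484; hedge Δ=-1.0000, bond B=150.7304.
  t=2,j=2: stock 181.6560 → up 210.7210 (V=0.2292), down 139.8751 (V=16.8845). Price 5.1480; hedge Δ=-0.2351, bond B=47.8538.
  t=1,j=0: stock 103.9500 → up 120.5820 (V=30.1484), down 80.0415 (V=70.6889). Price 40.9831; hedge Δ=-1.0000, bond B=144.9331.
  t=1,j=1: stock 156.6000 → up 181.6560 (V=5.1480), down 120.5820 (V=30.1484). Price 12.3466; hedge Δ=-0.4093, bond B=76.4501.
  t=0,j=0: stock 135.0000 → up 156.6000 (V=12.3466), down 103.9500 (V=40.9831). Price 20.3440; hedge Δ=-0.5439, bond B=93.7710.
Self-financing check: at every node Δ·S+B equals the discounted successor values.

(0,0): Delta=-0.5439 Bond=93.7710
(1,0): Delta=-1.0000 Bond=144.9331
(1,1): Delta=-0.4093 Bond=76.4501
(2,0): Delta=-1.0000 Bond=150.7304
(2,1): Delta=-1.0000 Bond=150.7304
(2,2): Delta=-0.2351 Bond=47.8538
(3,0): Delta=-1.0000 Bond=156.7596
(3,1): Delta=-1.0000 Bond=156.7596
(3,2): Delta=-1.0000 Bond=156.7596
(3,3): Delta=-0.0094 Bond=2.2161
V0=20.3440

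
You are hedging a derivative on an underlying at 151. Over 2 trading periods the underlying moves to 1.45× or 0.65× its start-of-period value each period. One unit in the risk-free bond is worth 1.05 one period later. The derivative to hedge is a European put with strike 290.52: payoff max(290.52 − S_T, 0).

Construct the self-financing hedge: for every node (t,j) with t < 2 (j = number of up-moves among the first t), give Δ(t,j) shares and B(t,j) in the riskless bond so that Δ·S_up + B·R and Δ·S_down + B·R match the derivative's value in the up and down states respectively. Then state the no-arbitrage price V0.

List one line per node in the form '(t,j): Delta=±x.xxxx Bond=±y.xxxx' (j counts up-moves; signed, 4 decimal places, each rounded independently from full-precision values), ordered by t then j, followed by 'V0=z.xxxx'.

(0,0): Delta=-0.8937 Bond=253.5769
(1,0): Delta=-1.0000 Bond=276.6857
(1,1): Delta=-0.8461 Bond=255.8257
V0=118.6230

The replicating-portfolio and risk-neutral prices coincide; use p* = (1.05−0.65)/(1.45−0.65) = 0.5000 for the latter.
Terminal values V(2,·): V(2,0)=226.7225, V(2,1)=148.2025, V(2,2)=0.0000
  t=1,j=0: stock 98.1500 → up 142.3175 (V=148.2025), down 63.7975 (V=226.7225). Price 178.5357; hedge Δ=-1.0000, bond B=276.6857.
  t=1,j=1: stock 218.9500 → up 317.4775 (V=0.0000), down 142.3175 (V=148.2025). Price 70.5726; hedge Δ=-0.8461, bond B=255.8257.
  t=0,j=0: stock 151.0000 → up 218.9500 (V=70.5726), down 98.1500 (V=178.5357). Price 118.6230; hedge Δ=-0.8937, bond B=253.5769.
Self-financing check: at every node Δ·S+B equals the discounted successor values.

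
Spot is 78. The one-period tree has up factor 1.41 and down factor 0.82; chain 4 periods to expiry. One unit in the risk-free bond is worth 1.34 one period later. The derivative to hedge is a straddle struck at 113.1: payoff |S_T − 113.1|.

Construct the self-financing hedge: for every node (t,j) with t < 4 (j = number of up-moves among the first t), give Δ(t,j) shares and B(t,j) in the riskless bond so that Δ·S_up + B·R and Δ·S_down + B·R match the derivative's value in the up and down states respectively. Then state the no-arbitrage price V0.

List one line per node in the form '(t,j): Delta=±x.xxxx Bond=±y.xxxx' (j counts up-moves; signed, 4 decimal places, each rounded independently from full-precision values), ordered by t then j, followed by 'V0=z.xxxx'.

(0,0): Delta=0.9258 Bond=-28.7313
(1,0): Delta=0.5177 Bond=-12.3962
(1,1): Delta=0.9578 Bond=-42.0139
(2,0): Delta=-1.0000 Bond=62.9873
(2,1): Delta=0.6365 Bond=-27.3261
(2,2): Delta=0.9829 Bond=-60.1987
(3,0): Delta=-1.0000 Bond=84.4030
(3,1): Delta=-1.0000 Bond=84.4030
(3,2): Delta=0.7646 Bond=-52.9082
(3,3): Delta=1.0000 Bond=-84.4030
V0=43.4818

Risk-neutral probability p* = (R−d)/(u−d) = (1.34−0.82)/(1.41−0.82) = 0.8814.
Terminal payoffs: V(4,0)=77.8345, V(4,1)=52.4605, V(4,2)=8.8297, V(4,3)=66.1940, V(4,4)=195.1982
(3,0): S=43.0067. Δ = (V_up−V_dn)/(S_up−S_dn) = (52.4605−77.8345)/(60.6395−35.2655) = -1.0000. V = [p*·52.4605 + (1−p*)·77.8345]/1.34 = 41.3963. B = V − Δ·S = 84.4030.
(3,1): S=73.9506. Δ = (V_up−V_dn)/(S_up−S_dn) = (8.8297−52.4605)/(104.2703−60.6395) = -1.0000. V = [p*·8.8297 + (1−p*)·52.4605]/1.34 = 10.4524. B = V − Δ·S = 84.4030.
(3,2): S=127.1589. Δ = (V_up−V_dn)/(S_up−S_dn) = (66.1940−8.8297)/(179.2940−104.2703) = 0.7646. V = [p*·66.1940 + (1−p*)·8.8297]/1.34 = 44.3195. B = V − Δ·S = -52.9082.
(3,3): S=218.6512. Δ = (V_up−V_dn)/(S_up−S_dn) = (195.1982−66.1940)/(308.2982−179.2940) = 1.0000. V = [p*·195.1982 + (1−p*)·66.1940]/1.34 = 134.2483. B = V − Δ·S = -84.4030.
(2,0): S=52.4472. Δ = (V_up−V_dn)/(S_up−S_dn) = (10.4524−41.3963)/(73.9506−43.0067) = -1.0000. V = [p*·10.4524 + (1−p*)·41.3963]/1.34 = 10.5401. B = V − Δ·S = 62.9873.
(2,1): S=90.1836. Δ = (V_up−V_dn)/(S_up−S_dn) = (44.3195−10.4524)/(127.1589−73.9506) = 0.6365. V = [p*·44.3195 + (1−p*)·10.4524]/1.34 = 30.0756. B = V − Δ·S = -27.3261.
(2,2): S=155.0718. Δ = (V_up−V_dn)/(S_up−S_dn) = (134.2483−44.3195)/(218.6512−127.1589) = 0.9829. V = [p*·134.2483 + (1−p*)·44.3195]/1.34 = 92.2229. B = V − Δ·S = -60.1987.
(1,0): S=63.9600. Δ = (V_up−V_dn)/(S_up−S_dn) = (30.0756−10.5401)/(90.1836−52.4472) = 0.5177. V = [p*·30.0756 + (1−p*)·10.5401]/1.34 = 20.7148. B = V − Δ·S = -12.3962.
(1,1): S=109.9800. Δ = (V_up−V_dn)/(S_up−S_dn) = (92.2229−30.0756)/(155.0718−90.1836) = 0.9578. V = [p*·92.2229 + (1−p*)·30.0756]/1.34 = 63.3205. B = V − Δ·S = -42.0139.
(0,0): S=78.0000. Δ = (V_up−V_dn)/(S_up−S_dn) = (63.3205−20.7148)/(109.9800−63.9600) = 0.9258. V = [p*·63.3205 + (1−p*)·20.7148]/1.34 = 43.4818. B = V − Δ·S = -28.7313.
Root portfolio cost Δ·78+B reproduces V0=43.4818.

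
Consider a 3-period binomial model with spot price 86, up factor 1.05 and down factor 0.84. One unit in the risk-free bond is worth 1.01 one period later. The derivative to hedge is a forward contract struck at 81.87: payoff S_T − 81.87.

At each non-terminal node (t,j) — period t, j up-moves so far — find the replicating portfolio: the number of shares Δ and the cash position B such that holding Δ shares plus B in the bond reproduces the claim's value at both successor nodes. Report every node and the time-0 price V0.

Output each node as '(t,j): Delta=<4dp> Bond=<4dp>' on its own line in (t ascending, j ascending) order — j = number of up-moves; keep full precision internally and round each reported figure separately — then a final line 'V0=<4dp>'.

(0,0): Delta=1.0000 Bond=-79.4622
(1,0): Delta=1.0000 Bond=-80.2568
(1,1): Delta=1.0000 Bond=-80.2568
(2,0): Delta=1.0000 Bond=-81.0594
(2,1): Delta=1.0000 Bond=-81.0594
(2,2): Delta=1.0000 Bond=-81.0594
V0=6.5378

Under the risk-neutral measure, an up-move has probability p* = (R−d)/(u−d) = 0.8095 and values discount at R = 1.01.
Payoff layer (t=3): V(3,0)=-30.8975, V(3,1)=-18.1543, V(3,2)=-2.2254, V(3,3)=17.6858
(2,0): S=60.6816. Δ = (V_up−V_dn)/(S_up−S_dn) = (-18.1543−-30.8975)/(63.7157−50.9725) = 1.0000. V = [p*·-18.1543 + (1−p*)·-30.8975]/1.01 = -20.3778. B = V − Δ·S = -81.0594.
(2,1): S=75.8520. Δ = (V_up−V_dn)/(S_up−S_dn) = (-2.2254−-18.1543)/(79.6446−63.7157) = 1.0000. V = [p*·-2.2254 + (1−p*)·-18.1543]/1.01 = -5.2074. B = V − Δ·S = -81.0594.
(2,2): S=94.8150. Δ = (V_up−V_dn)/(S_up−S_dn) = (17.6858−-2.2254)/(99.5558−79.6446) = 1.0000. V = [p*·17.6858 + (1−p*)·-2.2254]/1.01 = 13.7556. B = V − Δ·S = -81.0594.
(1,0): S=72.2400. Δ = (V_up−V_dn)/(S_up−S_dn) = (-5.2074−-20.3778)/(75.8520−60.6816) = 1.0000. V = [p*·-5.2074 + (1−p*)·-20.3778]/1.01 = -8.0168. B = V − Δ·S = -80.2568.
(1,1): S=90.3000. Δ = (V_up−V_dn)/(S_up−S_dn) = (13.7556−-5.2074)/(94.8150−75.8520) = 1.0000. V = [p*·13.7556 + (1−p*)·-5.2074]/1.01 = 10.0432. B = V − Δ·S = -80.2568.
(0,0): S=86.0000. Δ = (V_up−V_dn)/(S_up−S_dn) = (10.0432−-8.0168)/(90.3000−72.2400) = 1.0000. V = [p*·10.0432 + (1−p*)·-8.0168]/1.01 = 6.5378. B = V − Δ·S = -79.4622.
The time-0 hedge costs 6.5378, which is the no-arbitrage price.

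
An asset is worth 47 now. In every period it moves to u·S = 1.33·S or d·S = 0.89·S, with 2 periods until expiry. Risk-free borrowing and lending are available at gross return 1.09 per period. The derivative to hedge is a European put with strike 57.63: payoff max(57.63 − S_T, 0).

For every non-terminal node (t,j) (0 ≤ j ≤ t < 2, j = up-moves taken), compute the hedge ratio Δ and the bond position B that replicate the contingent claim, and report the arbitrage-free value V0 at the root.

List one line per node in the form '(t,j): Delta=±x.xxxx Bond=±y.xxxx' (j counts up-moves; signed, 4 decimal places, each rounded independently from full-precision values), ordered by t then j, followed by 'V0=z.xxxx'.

No-arbitrage ⇒ martingale measure with p* = (R−d)/(u−d) = 0.4545.
Payoff layer (t=2): V(2,0)=20.4013, V(2,1)=1.9961, V(2,2)=0.0000
Node (1,0) S=41.8300: V=(p*·1.9961+(1−p*)·20.4013)/1.09=11.0416; Δ=(1.9961−20.4013)/(55.6339−37.2287)=-1.0000; B=V−Δ·S=52.8716
Node (1,1) S=62.5100: V=(p*·0.0000+(1−p*)·1.9961)/1.09=0.9989; Δ=(0.0000−1.9961)/(83.1383−55.6339)=-0.0726; B=V−Δ·S=5.5355
Node (0,0) S=47.0000: V=(p*·0.9989+(1−p*)·11.0416)/1.09=5.9419; Δ=(0.9989−11.0416)/(62.5100−41.8300)=-0.4856; B=V−Δ·S=28.7662
Each (Δ,B) replicates both successor values, so the strategy is self-financing and V0 is arbitrage-free.

(0,0): Delta=-0.4856 Bond=28.7662
(1,0): Delta=-1.0000 Bond=52.8716
(1,1): Delta=-0.0726 Bond=5.5355
V0=5.9419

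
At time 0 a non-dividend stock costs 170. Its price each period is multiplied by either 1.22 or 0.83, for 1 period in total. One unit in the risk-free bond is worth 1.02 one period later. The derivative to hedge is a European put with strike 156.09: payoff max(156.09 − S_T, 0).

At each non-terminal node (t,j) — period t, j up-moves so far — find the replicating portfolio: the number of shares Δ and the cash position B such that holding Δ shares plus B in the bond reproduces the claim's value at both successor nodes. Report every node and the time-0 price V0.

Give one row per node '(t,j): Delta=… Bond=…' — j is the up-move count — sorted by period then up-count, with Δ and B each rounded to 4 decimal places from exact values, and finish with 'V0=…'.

The replicating-portfolio and risk-neutral prices coincide; use p* = (1.02−0.83)/(1.22−0.83) = 0.4872 for the latter.
At expiry t=1: V(1,0)=14.9900, V(1,1)=0.0000
(0,0): S=170.0000. Δ = (V_up−V_dn)/(S_up−S_dn) = (0.0000−14.9900)/(207.4000−141.1000) = -0.2261. V = [p*·0.0000 + (1−p*)·14.9900]/1.02 = 7.5365. B = V − Δ·S = 45.9723.
Each (Δ,B) replicates both successor values, so the strategy is self-financing and V0 is arbitrage-free.

(0,0): Delta=-0.2261 Bond=45.9723
V0=7.5365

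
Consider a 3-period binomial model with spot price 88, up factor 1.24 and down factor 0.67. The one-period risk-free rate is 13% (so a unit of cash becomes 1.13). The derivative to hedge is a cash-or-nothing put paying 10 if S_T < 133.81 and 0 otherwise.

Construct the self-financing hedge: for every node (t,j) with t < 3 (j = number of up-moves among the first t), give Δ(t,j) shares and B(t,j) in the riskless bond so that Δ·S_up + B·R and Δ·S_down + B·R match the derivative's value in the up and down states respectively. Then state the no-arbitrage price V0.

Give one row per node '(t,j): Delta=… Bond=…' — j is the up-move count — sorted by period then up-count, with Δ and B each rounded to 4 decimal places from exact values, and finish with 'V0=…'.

The replicating-portfolio and risk-neutral prices coincide; use p* = (1.13−0.67)/(1.24−0.67) = 0.8070 for the latter.
At expiry t=3: V(3,0)=10.0000, V(3,1)=10.0000, V(3,2)=10.0000, V(3,3)=0.0000
Node (2,0) S=39.5032: V=(p*·10.0000+(1−p*)·10.0000)/1.13=8.8496; Δ=(10.0000−10.0000)/(48.9840−26.4671)=0.0000; B=V−Δ·S=8.8496
Node (2,1) S=73.1104: V=(p*·10.0000+(1−p*)·10.0000)/1.13=8.8496; Δ=(10.0000−10.0000)/(90.6569−48.9840)=0.0000; B=V−Δ·S=8.8496
Node (2,2) S=135.3088: V=(p*·0.0000+(1−p*)·10.0000)/1.13=1.7078; Δ=(0.0000−10.0000)/(167.7829−90.6569)=-0.1297; B=V−Δ·S=19.2517
Node (1,0) S=58.9600: V=(p*·8.8496+(1−p*)·8.8496)/1.13=7.8315; Δ=(8.8496−8.8496)/(73.1104−39.5032)=0.0000; B=V−Δ·S=7.8315
Node (1,1) S=109.1200: V=(p*·1.7078+(1−p*)·8.8496)/1.13=2.7310; Δ=(1.7078−8.8496)/(135.3088−73.1104)=-0.1148; B=V−Δ·S=15.2604
Node (0,0) S=88.0000: V=(p*·2.7310+(1−p*)·7.8315)/1.13=3.2879; Δ=(2.7310−7.8315)/(109.1200−58.9600)=-0.1017; B=V−Δ·S=12.2361
Self-financing check: at every node Δ·S+B equals the discounted successor values.

(0,0): Delta=-0.1017 Bond=12.2361
(1,0): Delta=0.0000 Bond=7.8315
(1,1): Delta=-0.1148 Bond=15.2604
(2,0): Delta=0.0000 Bond=8.8496
(2,1): Delta=0.0000 Bond=8.8496
(2,2): Delta=-0.1297 Bond=19.2517
V0=3.2879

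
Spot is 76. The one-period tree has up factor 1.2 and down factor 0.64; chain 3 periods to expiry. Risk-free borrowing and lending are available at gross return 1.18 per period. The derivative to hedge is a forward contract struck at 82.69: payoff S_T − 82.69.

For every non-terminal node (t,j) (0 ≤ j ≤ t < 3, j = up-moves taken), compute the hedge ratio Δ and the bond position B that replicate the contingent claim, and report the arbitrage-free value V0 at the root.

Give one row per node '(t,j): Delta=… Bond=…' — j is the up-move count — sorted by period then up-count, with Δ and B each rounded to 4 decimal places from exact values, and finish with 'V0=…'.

Risk-neutral probability p* = (R−d)/(u−d) = (1.18−0.64)/(1.2−0.64) = 0.9643.
Payoff layer (t=3): V(3,0)=-62.7671, V(3,1)=-45.3345, V(3,2)=-12.6484, V(3,3)=48.6380
  t=2,j=0: stock 31.1296 → up 37.3555 (V=-45.3345), down 19.9229 (V=-62.7671). Price -38.9467; hedge Δ=1.0000, bond B=-70.0763.
  t=2,j=1: stock 58.3680 → up 70.0416 (V=-12.6484), down 37.3555 (V=-45.3345). Price -11.7083; hedge Δ=1.0000, bond B=-70.0763.
  t=2,j=2: stock 109.4400 → up 131.3280 (V=48.6380), down 70.0416 (V=-12.6484). Price 39.3637; hedge Δ=1.0000, bond B=-70.0763.
  t=1,j=0: stock 48.6400 → up 58.3680 (V=-11.7083), down 31.1296 (V=-38.9467). Price -10.7467; hedge Δ=1.0000, bond B=-59.3867.
  t=1,j=1: stock 91.2000 → up 109.4400 (V=39.3637), down 58.3680 (V=-11.7083). Price 31.8133; hedge Δ=1.0000, bond B=-59.3867.
  t=0,j=0: stock 76.0000 → up 91.2000 (V=31.8133), down 48.6400 (V=-10.7467). Price 25.6723; hedge Δ=1.0000, bond B=-50.3277.
Each (Δ,B) replicates both successor values, so the strategy is self-financing and V0 is arbitrage-free.

(0,0): Delta=1.0000 Bond=-50.3277
(1,0): Delta=1.0000 Bond=-59.3867
(1,1): Delta=1.0000 Bond=-59.3867
(2,0): Delta=1.0000 Bond=-70.0763
(2,1): Delta=1.0000 Bond=-70.0763
(2,2): Delta=1.0000 Bond=-70.0763
V0=25.6723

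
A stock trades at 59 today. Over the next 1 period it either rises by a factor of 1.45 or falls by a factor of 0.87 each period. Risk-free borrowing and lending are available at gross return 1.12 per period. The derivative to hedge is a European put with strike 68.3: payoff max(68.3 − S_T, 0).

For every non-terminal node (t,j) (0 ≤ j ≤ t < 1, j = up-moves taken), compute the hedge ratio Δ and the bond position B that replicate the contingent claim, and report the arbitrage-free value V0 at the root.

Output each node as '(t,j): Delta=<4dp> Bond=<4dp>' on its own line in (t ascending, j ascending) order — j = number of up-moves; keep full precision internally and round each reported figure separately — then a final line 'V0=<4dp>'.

(0,0): Delta=-0.4959 Bond=37.8795
V0=8.6208

Risk-neutral probability p* = (R−d)/(u−d) = (1.12−0.87)/(1.45−0.87) = 0.4310.
Terminal payoffs: V(1,0)=16.9700, V(1,1)=0.0000
(0,0): S=59.0000. Δ = (V_up−V_dn)/(S_up−S_dn) = (0.0000−16.9700)/(85.5500−51.3300) = -0.4959. V = [p*·0.0000 + (1−p*)·16.9700]/1.12 = 8.6208. B = V − Δ·S = 37.8795.
The time-0 hedge costs 8.6208, which is the no-arbitrage price.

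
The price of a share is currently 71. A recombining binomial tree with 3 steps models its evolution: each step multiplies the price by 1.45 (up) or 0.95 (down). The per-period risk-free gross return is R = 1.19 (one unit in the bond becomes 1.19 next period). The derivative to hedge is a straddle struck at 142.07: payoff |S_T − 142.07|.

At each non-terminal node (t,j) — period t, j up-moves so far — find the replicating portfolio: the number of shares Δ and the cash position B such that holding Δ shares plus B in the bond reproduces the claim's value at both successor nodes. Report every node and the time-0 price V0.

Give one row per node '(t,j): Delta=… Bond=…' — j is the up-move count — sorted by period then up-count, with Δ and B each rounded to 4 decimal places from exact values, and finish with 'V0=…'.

No-arbitrage ⇒ martingale measure with p* = (R−d)/(u−d) = 0.4800.
Terminal payoffs: V(3,0)=81.1964, V(3,1)=49.1576, V(3,2)=0.2564, V(3,3)=74.3824
  t=2,j=0: stock 64.0775 → up 92.9124 (V=49.1576), down 60.8736 (V=81.1964). Price 55.3091; hedge Δ=-1.0000, bond B=119.3866.
  t=2,j=1: stock 97.8025 → up 141.8136 (V=0.2564), down 92.9124 (V=49.1576). Price 21.5841; hedge Δ=-1.0000, bond B=119.3866.
  t=2,j=2: stock 149.2775 → up 216.4524 (V=74.3824), down 141.8136 (V=0.2564). Price 30.1150; hedge Δ=0.9931, bond B=-118.1370.
  t=1,j=0: stock 67.4500 → up 97.8025 (V=21.5841), down 64.0775 (V=55.3091). Price 32.8748; hedge Δ=-1.0000, bond B=100.3248.
  t=1,j=1: stock 102.9500 → up 149.2775 (V=30.1150), down 97.8025 (V=21.5841). Price 21.5789; hedge Δ=0.1657, bond B=4.5170.
  t=0,j=0: stock 71.0000 → up 102.9500 (V=21.5789), down 67.4500 (V=32.8748). Price 23.0696; hedge Δ=-0.3182, bond B=45.6614.
Each (Δ,B) replicates both successor values, so the strategy is self-financing and V0 is arbitrage-free.

(0,0): Delta=-0.3182 Bond=45.6614
(1,0): Delta=-1.0000 Bond=100.3248
(1,1): Delta=0.1657 Bond=4.5170
(2,0): Delta=-1.0000 Bond=119.3866
(2,1): Delta=-1.0000 Bond=119.3866
(2,2): Delta=0.9931 Bond=-118.1370
V0=23.0696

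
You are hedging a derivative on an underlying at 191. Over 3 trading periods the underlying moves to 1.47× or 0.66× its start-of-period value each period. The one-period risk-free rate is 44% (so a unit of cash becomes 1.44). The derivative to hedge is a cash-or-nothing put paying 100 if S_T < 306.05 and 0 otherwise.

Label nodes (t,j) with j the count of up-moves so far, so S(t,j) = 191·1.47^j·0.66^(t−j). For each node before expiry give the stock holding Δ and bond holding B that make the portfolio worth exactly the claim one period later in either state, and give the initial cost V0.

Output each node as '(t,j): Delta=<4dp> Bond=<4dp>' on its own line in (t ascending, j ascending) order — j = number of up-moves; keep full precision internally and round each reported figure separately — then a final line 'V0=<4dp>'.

(0,0): Delta=-0.2891 Bond=58.7939
(1,0): Delta=0.0000 Bond=48.2253
(1,1): Delta=-0.2940 Bond=86.0646
(2,0): Delta=0.0000 Bond=69.4444
(2,1): Delta=0.0000 Bond=69.4444
(2,2): Delta=-0.2991 Bond=126.0288
V0=3.5850

No-arbitrage ⇒ martingale measure with p* = (R−d)/(u−d) = 0.9630.
Payoff layer (t=3): V(3,0)=100.0000, V(3,1)=100.0000, V(3,2)=100.0000, V(3,3)=0.0000
  t=2,j=0: stock 83.1996 → up 122.3034 (V=100.0000), down 54.9117 (V=100.0000). Price 69.4444; hedge Δ=0.0000, bond B=69.4444.
  t=2,j=1: stock 185.3082 → up 272.4031 (V=100.0000), down 122.3034 (V=100.0000). Price 69.4444; hedge Δ=0.0000, bond B=69.4444.
  t=2,j=2: stock 412.7319 → up 606.7159 (V=0.0000), down 272.4031 (V=100.0000). Price 2.5720; hedge Δ=-0.2991, bond B=126.0288.
  t=1,j=0: stock 126.0600 → up 185.3082 (V=69.4444), down 83.1996 (V=69.4444). Price 48.2253; hedge Δ=0.0000, bond B=48.2253.
  t=1,j=1: stock 280.7700 → up 412.7319 (V=2.5720), down 185.3082 (V=69.4444). Price 3.5061; hedge Δ=-0.2940, bond B=86.0646.
  t=0,j=0: stock 191.0000 → up 280.7700 (V=3.5061), down 126.0600 (V=48.2253). Price 3.5850; hedge Δ=-0.2891, bond B=58.7939.
The time-0 hedge costs 3.5850, which is the no-arbitrage price.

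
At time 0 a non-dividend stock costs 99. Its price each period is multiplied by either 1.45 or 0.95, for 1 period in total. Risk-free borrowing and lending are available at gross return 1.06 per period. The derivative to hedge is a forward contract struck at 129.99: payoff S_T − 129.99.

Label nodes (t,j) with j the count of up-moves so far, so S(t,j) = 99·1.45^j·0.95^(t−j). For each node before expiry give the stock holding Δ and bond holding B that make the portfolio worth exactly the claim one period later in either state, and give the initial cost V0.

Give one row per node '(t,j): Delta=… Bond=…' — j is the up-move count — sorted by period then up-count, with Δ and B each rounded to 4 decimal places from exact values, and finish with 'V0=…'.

The replicating-portfolio and risk-neutral prices coincide; use p* = (1.06−0.95)/(1.45−0.95) = 0.2200 for the latter.
Payoff layer (t=1): V(1,0)=-35.9400, V(1,1)=13.5600
Node (0,0) S=99.0000: V=(p*·13.5600+(1−p*)·-35.9400)/1.06=-23.6321; Δ=(13.5600−-35.9400)/(143.5500−94.0500)=1.0000; B=V−Δ·S=-122.6321
The time-0 hedge costs -23.6321, which is the no-arbitrage price.

(0,0): Delta=1.0000 Bond=-122.6321
V0=-23.6321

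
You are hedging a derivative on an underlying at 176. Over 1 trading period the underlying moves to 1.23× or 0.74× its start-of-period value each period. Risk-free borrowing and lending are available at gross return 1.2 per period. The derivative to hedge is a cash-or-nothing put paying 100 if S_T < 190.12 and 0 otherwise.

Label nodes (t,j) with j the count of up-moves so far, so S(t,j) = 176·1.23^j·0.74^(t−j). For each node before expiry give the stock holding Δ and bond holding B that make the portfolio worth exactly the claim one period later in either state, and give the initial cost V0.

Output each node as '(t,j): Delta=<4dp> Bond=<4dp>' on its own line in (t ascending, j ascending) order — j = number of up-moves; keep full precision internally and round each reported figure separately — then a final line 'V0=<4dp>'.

Since d<R<u, set p* = (R−d)/(u−d) = 0.9388; price each node as the discounted p*-expectation of its children.
Terminal payoffs: V(1,0)=100.0000, V(1,1)=0.0000
(0,0): S=176.0000. Δ = (V_up−V_dn)/(S_up−S_dn) = (0.0000−100.0000)/(216.4800−130.2400) = -1.1596. V = [p*·0.0000 + (1−p*)·100.0000]/1.2 = 5.1020. B = V − Δ·S = 209.1837.
Check: Δ(0,0)·S0 + B(0,0) = 5.1020 = V0.

(0,0): Delta=-1.1596 Bond=209.1837
V0=5.1020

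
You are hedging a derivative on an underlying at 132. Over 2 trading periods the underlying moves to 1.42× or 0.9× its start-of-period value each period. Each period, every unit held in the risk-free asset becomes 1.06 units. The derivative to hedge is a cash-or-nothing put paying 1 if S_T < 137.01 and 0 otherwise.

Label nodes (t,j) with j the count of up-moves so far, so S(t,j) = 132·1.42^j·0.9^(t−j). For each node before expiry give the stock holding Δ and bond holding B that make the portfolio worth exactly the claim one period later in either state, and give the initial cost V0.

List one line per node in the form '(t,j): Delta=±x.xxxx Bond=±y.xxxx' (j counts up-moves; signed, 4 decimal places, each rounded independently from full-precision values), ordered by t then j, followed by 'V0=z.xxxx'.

(0,0): Delta=-0.0095 Bond=1.6826
(1,0): Delta=-0.0162 Bond=2.5762
(1,1): Delta=0.0000 Bond=0.0000
V0=0.4266

The replicating-portfolio and risk-neutral prices coincide; use p* = (1.06−0.9)/(1.42−0.9) = 0.3077 for the latter.
Terminal payoffs: V(2,0)=1.0000, V(2,1)=0.0000, V(2,2)=0.0000
  t=1,j=0: stock 118.8000 → up 168.6960 (V=0.0000), down 106.9200 (V=1.0000). Price 0.6531; hedge Δ=-0.0162, bond B=2.5762.
  t=1,j=1: stock 187.4400 → up 266.1648 (V=0.0000), down 168.6960 (V=0.0000). Price 0.0000; hedge Δ=0.0000, bond B=0.0000.
  t=0,j=0: stock 132.0000 → up 187.4400 (V=0.0000), down 118.8000 (V=0.6531). Price 0.4266; hedge Δ=-0.0095, bond B=1.6826.
Each (Δ,B) replicates both successor values, so the strategy is self-financing and V0 is arbitrage-free.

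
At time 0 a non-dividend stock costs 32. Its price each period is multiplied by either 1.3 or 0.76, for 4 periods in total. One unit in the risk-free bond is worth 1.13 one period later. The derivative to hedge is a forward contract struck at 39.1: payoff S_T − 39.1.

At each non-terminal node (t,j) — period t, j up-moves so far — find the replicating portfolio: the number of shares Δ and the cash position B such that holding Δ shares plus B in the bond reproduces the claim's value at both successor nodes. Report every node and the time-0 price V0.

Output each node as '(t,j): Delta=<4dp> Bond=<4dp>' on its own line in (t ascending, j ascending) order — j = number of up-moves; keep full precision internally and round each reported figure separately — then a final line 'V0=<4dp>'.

Since d<R<u, set p* = (R−d)/(u−d) = 0.6852; price each node as the discounted p*-expectation of its children.
Payoff layer (t=4): V(4,0)=-28.4241, V(4,1)=-20.8386, V(4,2)=-7.8634, V(4,3)=14.3310, V(4,4)=52.2952
(3,0): S=14.0472. Δ = (V_up−V_dn)/(S_up−S_dn) = (-20.8386−-28.4241)/(18.2614−10.6759) = 1.0000. V = [p*·-20.8386 + (1−p*)·-28.4241]/1.13 = -20.5545. B = V − Δ·S = -34.6018.
(3,1): S=24.0282. Δ = (V_up−V_dn)/(S_up−S_dn) = (-7.8634−-20.8386)/(31.2366−18.2614) = 1.0000. V = [p*·-7.8634 + (1−p*)·-20.8386]/1.13 = -10.5736. B = V − Δ·S = -34.6018.
(3,2): S=41.1008. Δ = (V_up−V_dn)/(S_up−S_dn) = (14.3310−-7.8634)/(53.4310−31.2366) = 1.0000. V = [p*·14.3310 + (1−p*)·-7.8634]/1.13 = 6.4990. B = V − Δ·S = -34.6018.
(3,3): S=70.3040. Δ = (V_up−V_dn)/(S_up−S_dn) = (52.2952−14.3310)/(91.3952−53.4310) = 1.0000. V = [p*·52.2952 + (1−p*)·14.3310]/1.13 = 35.7022. B = V − Δ·S = -34.6018.
(2,0): S=18.4832. Δ = (V_up−V_dn)/(S_up−S_dn) = (-10.5736−-20.5545)/(24.0282−14.0472) = 1.0000. V = [p*·-10.5736 + (1−p*)·-20.5545]/1.13 = -12.1378. B = V − Δ·S = -30.6210.
(2,1): S=31.6160. Δ = (V_up−V_dn)/(S_up−S_dn) = (6.4990−-10.5736)/(41.1008−24.0282) = 1.0000. V = [p*·6.4990 + (1−p*)·-10.5736]/1.13 = 0.9950. B = V − Δ·S = -30.6210.
(2,2): S=54.0800. Δ = (V_up−V_dn)/(S_up−S_dn) = (35.7022−6.4990)/(70.3040−41.1008) = 1.0000. V = [p*·35.7022 + (1−p*)·6.4990]/1.13 = 23.4590. B = V − Δ·S = -30.6210.
(1,0): S=24.3200. Δ = (V_up−V_dn)/(S_up−S_dn) = (0.9950−-12.1378)/(31.6160−18.4832) = 1.0000. V = [p*·0.9950 + (1−p*)·-12.1378]/1.13 = -2.7783. B = V − Δ·S = -27.0983.
(1,1): S=41.6000. Δ = (V_up−V_dn)/(S_up−S_dn) = (23.4590−0.9950)/(54.0800−31.6160) = 1.0000. V = [p*·23.4590 + (1−p*)·0.9950]/1.13 = 14.5017. B = V − Δ·S = -27.0983.
(0,0): S=32.0000. Δ = (V_up−V_dn)/(S_up−S_dn) = (14.5017−-2.7783)/(41.6000−24.3200) = 1.0000. V = [p*·14.5017 + (1−p*)·-2.7783]/1.13 = 8.0192. B = V − Δ·S = -23.9808.
Check: Δ(0,0)·S0 + B(0,0) = 8.0192 = V0.

(0,0): Delta=1.0000 Bond=-23.9808
(1,0): Delta=1.0000 Bond=-27.0983
(1,1): Delta=1.0000 Bond=-27.0983
(2,0): Delta=1.0000 Bond=-30.6210
(2,1): Delta=1.0000 Bond=-30.6210
(2,2): Delta=1.0000 Bond=-30.6210
(3,0): Delta=1.0000 Bond=-34.6018
(3,1): Delta=1.0000 Bond=-34.6018
(3,2): Delta=1.0000 Bond=-34.6018
(3,3): Delta=1.0000 Bond=-34.6018
V0=8.0192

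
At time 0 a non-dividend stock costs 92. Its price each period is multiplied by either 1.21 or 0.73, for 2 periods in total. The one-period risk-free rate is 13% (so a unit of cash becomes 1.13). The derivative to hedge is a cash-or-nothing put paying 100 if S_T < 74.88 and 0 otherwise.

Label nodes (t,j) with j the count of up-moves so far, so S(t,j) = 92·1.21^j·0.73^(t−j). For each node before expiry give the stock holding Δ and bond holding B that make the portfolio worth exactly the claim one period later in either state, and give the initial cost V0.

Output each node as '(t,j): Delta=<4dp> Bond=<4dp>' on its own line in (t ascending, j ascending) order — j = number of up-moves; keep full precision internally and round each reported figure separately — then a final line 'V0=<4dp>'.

(0,0): Delta=-0.3340 Bond=32.9030
(1,0): Delta=-3.1020 Bond=223.0826
(1,1): Delta=0.0000 Bond=0.0000
V0=2.1754

Since d<R<u, set p* = (R−d)/(u−d) = 0.8333; price each node as the discounted p*-expectation of its children.
Payoff layer (t=2): V(2,0)=100.0000, V(2,1)=0.0000, V(2,2)=0.0000
Node (1,0) S=67.1600: V=(p*·0.0000+(1−p*)·100.0000)/1.13=14.7493; Δ=(0.0000−100.0000)/(81.2636−49.0268)=-3.1020; B=V−Δ·S=223.0826
Node (1,1) S=111.3200: V=(p*·0.0000+(1−p*)·0.0000)/1.13=0.0000; Δ=(0.0000−0.0000)/(134.6972−81.2636)=0.0000; B=V−Δ·S=0.0000
Node (0,0) S=92.0000: V=(p*·0.0000+(1−p*)·14.7493)/1.13=2.1754; Δ=(0.0000−14.7493)/(111.3200−67.1600)=-0.3340; B=V−Δ·S=32.9030
Each (Δ,B) replicates both successor values, so the strategy is self-financing and V0 is arbitrage-free.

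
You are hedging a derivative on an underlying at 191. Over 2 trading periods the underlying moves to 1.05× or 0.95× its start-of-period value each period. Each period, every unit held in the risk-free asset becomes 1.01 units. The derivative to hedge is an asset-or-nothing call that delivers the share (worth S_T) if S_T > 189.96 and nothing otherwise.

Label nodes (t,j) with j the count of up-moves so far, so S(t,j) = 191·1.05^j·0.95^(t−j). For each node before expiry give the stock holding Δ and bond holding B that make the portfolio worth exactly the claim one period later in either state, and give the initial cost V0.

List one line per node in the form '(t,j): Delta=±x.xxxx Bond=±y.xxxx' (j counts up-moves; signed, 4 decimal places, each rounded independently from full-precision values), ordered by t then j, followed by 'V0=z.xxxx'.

(0,0): Delta=4.5743 Bond=-709.7201
(1,0): Delta=10.5000 Bond=-1792.0433
(1,1): Delta=1.0000 Bond=0.0000
V0=163.9630

Risk-neutral probability p* = (R−d)/(u−d) = (1.01−0.95)/(1.05−0.95) = 0.6000.
Terminal values V(2,·): V(2,0)=0.0000, V(2,1)=190.5225, V(2,2)=210.5775
  t=1,j=0: stock 181.4500 → up 190.5225 (V=190.5225), down 172.3775 (V=0.0000). Price 113.1817; hedge Δ=10.5000, bond B=-1792.0433.
  t=1,j=1: stock 200.5500 → up 210.5775 (V=210.5775), down 190.5225 (V=190.5225). Price 200.5500; hedge Δ=1.0000, bond B=0.0000.
  t=0,j=0: stock 191.0000 → up 200.5500 (V=200.5500), down 181.4500 (V=113.1817). Price 163.9630; hedge Δ=4.5743, bond B=-709.7201.
Root portfolio cost Δ·191+B reproduces V0=163.9630.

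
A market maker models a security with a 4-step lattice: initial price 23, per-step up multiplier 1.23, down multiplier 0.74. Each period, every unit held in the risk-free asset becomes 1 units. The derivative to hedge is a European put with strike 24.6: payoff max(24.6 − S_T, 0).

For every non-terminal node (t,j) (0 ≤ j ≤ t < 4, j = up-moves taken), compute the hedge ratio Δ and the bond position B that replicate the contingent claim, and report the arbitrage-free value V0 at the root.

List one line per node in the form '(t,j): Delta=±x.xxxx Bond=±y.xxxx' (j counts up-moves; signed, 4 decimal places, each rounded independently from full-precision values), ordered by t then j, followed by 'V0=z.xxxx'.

Under the risk-neutral measure, an up-move has probability p* = (R−d)/(u−d) = 0.5306 and values discount at R = 1.
Terminal payoffs: V(4,0)=17.7031, V(4,1)=13.1362, V(4,2)=5.5453, V(4,3)=0.0000, V(4,4)=0.0000
  t=3,j=0: stock 9.3202 → up 11.4638 (V=13.1362), down 6.8969 (V=17.7031). Price 15.2798; hedge Δ=-1.0000, bond B=24.6000.
  t=3,j=1: stock 15.4916 → up 19.0547 (V=5.5453), down 11.4638 (V=13.1362). Price 9.1084; hedge Δ=-1.0000, bond B=24.6000.
  t=3,j=2: stock 25.7496 → up 31.6720 (V=0.0000), down 19.0547 (V=5.5453). Price 2.6029; hedge Δ=-0.4395, bond B=13.9199.
  t=3,j=3: stock 42.7999 → up 52.6439 (V=0.0000), down 31.6720 (V=0.0000). Price 0.0000; hedge Δ=0.0000, bond B=0.0000.
  t=2,j=0: stock 12.5948 → up 15.4916 (V=9.1084), down 9.3202 (V=15.2798). Price 12.0052; hedge Δ=-1.0000, bond B=24.6000.
  t=2,j=1: stock 20.9346 → up 25.7496 (V=2.6029), down 15.4916 (V=9.1084). Price 5.6565; hedge Δ=-0.6342, bond B=18.9330.
  t=2,j=2: stock 34.7967 → up 42.7999 (V=0.0000), down 25.7496 (V=2.6029). Price 1.2218; hedge Δ=-0.1527, bond B=6.5338.
  t=1,j=0: stock 17.0200 → up 20.9346 (V=5.6565), down 12.5948 (V=12.0052). Price 8.6365; hedge Δ=-0.7613, bond B=21.5930.
  t=1,j=1: stock 28.2900 → up 34.7967 (V=1.2218), down 20.9346 (V=5.6565). Price 3.3034; hedge Δ=-0.3199, bond B=12.3539.
  t=0,j=0: stock 23.0000 → up 28.2900 (V=3.3034), down 17.0200 (V=8.6365). Price 5.8067; hedge Δ=-0.4732, bond B=16.6906.
Root portfolio cost Δ·23+B reproduces V0=5.8067.

(0,0): Delta=-0.4732 Bond=16.6906
(1,0): Delta=-0.7613 Bond=21.5930
(1,1): Delta=-0.3199 Bond=12.3539
(2,0): Delta=-1.0000 Bond=24.6000
(2,1): Delta=-0.6342 Bond=18.9330
(2,2): Delta=-0.1527 Bond=6.5338
(3,0): Delta=-1.0000 Bond=24.6000
(3,1): Delta=-1.0000 Bond=24.6000
(3,2): Delta=-0.4395 Bond=13.9199
(3,3): Delta=0.0000 Bond=0.0000
V0=5.8067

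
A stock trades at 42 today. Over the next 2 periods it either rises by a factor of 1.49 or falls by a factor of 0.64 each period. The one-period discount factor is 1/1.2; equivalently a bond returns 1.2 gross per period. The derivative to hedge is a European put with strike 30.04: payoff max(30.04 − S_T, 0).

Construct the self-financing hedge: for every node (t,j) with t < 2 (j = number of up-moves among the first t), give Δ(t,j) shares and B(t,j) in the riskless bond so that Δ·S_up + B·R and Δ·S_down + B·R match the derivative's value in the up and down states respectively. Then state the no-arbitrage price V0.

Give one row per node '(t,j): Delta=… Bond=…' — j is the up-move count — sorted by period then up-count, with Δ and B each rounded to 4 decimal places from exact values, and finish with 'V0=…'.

(0,0): Delta=-0.1022 Bond=5.3314
(1,0): Delta=-0.5618 Bond=18.7518
(1,1): Delta=0.0000 Bond=0.0000
V0=1.0377

Risk-neutral probability p* = (R−d)/(u−d) = (1.2−0.64)/(1.49−0.64) = 0.6588.
Terminal payoffs: V(2,0)=12.8368, V(2,1)=0.0000, V(2,2)=0.0000
  t=1,j=0: stock 26.8800 → up 40.0512 (V=0.0000), down 17.2032 (V=12.8368). Price 3.6497; hedge Δ=-0.5618, bond B=18.7518.
  t=1,j=1: stock 62.5800 → up 93.2442 (V=0.0000), down 40.0512 (V=0.0000). Price 0.0000; hedge Δ=0.0000, bond B=0.0000.
  t=0,j=0: stock 42.0000 → up 62.5800 (V=0.0000), down 26.8800 (V=3.6497). Price 1.0377; hedge Δ=-0.1022, bond B=5.3314.
The time-0 hedge costs 1.0377, which is the no-arbitrage price.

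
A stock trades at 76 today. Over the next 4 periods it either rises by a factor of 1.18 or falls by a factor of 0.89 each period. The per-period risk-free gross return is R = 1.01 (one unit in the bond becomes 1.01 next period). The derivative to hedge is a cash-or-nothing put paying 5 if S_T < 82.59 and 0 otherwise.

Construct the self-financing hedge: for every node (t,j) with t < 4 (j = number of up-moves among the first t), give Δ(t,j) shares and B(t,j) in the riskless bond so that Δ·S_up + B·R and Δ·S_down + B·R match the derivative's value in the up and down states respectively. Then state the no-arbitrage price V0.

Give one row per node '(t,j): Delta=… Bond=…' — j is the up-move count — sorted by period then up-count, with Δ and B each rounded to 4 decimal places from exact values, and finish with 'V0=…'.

Since d<R<u, set p* = (R−d)/(u−d) = 0.4138; price each node as the discounted p*-expectation of its children.
Terminal payoffs: V(4,0)=5.0000, V(4,1)=5.0000, V(4,2)=0.0000, V(4,3)=0.0000, V(4,4)=0.0000
(3,0): S=53.5776. Δ = (V_up−V_dn)/(S_up−S_dn) = (5.0000−5.0000)/(63.2216−47.6841) = 0.0000. V = [p*·5.0000 + (1−p*)·5.0000]/1.01 = 4.9505. B = V − Δ·S = 4.9505.
(3,1): S=71.0355. Δ = (V_up−V_dn)/(S_up−S_dn) = (0.0000−5.0000)/(83.8219−63.2216) = -0.2427. V = [p*·0.0000 + (1−p*)·5.0000]/1.01 = 2.9020. B = V − Δ·S = 20.1434.
(3,2): S=94.1819. Δ = (V_up−V_dn)/(S_up−S_dn) = (0.0000−0.0000)/(111.1347−83.8219) = 0.0000. V = [p*·0.0000 + (1−p*)·0.0000]/1.01 = 0.0000. B = V − Δ·S = 0.0000.
(3,3): S=124.8704. Δ = (V_up−V_dn)/(S_up−S_dn) = (0.0000−0.0000)/(147.3471−111.1347) = 0.0000. V = [p*·0.0000 + (1−p*)·0.0000]/1.01 = 0.0000. B = V − Δ·S = 0.0000.
(2,0): S=60.1996. Δ = (V_up−V_dn)/(S_up−S_dn) = (2.9020−4.9505)/(71.0355−53.5776) = -0.1173. V = [p*·2.9020 + (1−p*)·4.9505]/1.01 = 4.0622. B = V − Δ·S = 11.1260.
(2,1): S=79.8152. Δ = (V_up−V_dn)/(S_up−S_dn) = (0.0000−2.9020)/(94.1819−71.0355) = -0.1254. V = [p*·0.0000 + (1−p*)·2.9020]/1.01 = 1.6843. B = V − Δ·S = 11.6913.
(2,2): S=105.8224. Δ = (V_up−V_dn)/(S_up−S_dn) = (0.0000−0.0000)/(124.8704−94.1819) = 0.0000. V = [p*·0.0000 + (1−p*)·0.0000]/1.01 = 0.0000. B = V − Δ·S = 0.0000.
(1,0): S=67.6400. Δ = (V_up−V_dn)/(S_up−S_dn) = (1.6843−4.0622)/(79.8152−60.1996) = -0.1212. V = [p*·1.6843 + (1−p*)·4.0622]/1.01 = 3.0478. B = V − Δ·S = 11.2474.
(1,1): S=89.6800. Δ = (V_up−V_dn)/(S_up−S_dn) = (0.0000−1.6843)/(105.8224−79.8152) = -0.0648. V = [p*·0.0000 + (1−p*)·1.6843]/1.01 = 0.9776. B = V − Δ·S = 6.7857.
(0,0): S=76.0000. Δ = (V_up−V_dn)/(S_up−S_dn) = (0.9776−3.0478)/(89.6800−67.6400) = -0.0939. V = [p*·0.9776 + (1−p*)·3.0478]/1.01 = 2.1695. B = V − Δ·S = 9.3081.
Root portfolio cost Δ·76+B reproduces V0=2.1695.

(0,0): Delta=-0.0939 Bond=9.3081
(1,0): Delta=-0.1212 Bond=11.2474
(1,1): Delta=-0.0648 Bond=6.7857
(2,0): Delta=-0.1173 Bond=11.1260
(2,1): Delta=-0.1254 Bond=11.6913
(2,2): Delta=0.0000 Bond=0.0000
(3,0): Delta=0.0000 Bond=4.9505
(3,1): Delta=-0.2427 Bond=20.1434
(3,2): Delta=0.0000 Bond=0.0000
(3,3): Delta=0.0000 Bond=0.0000
V0=2.1695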